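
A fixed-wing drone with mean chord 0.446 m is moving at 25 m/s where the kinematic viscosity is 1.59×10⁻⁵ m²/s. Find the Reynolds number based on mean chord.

Re = 7.01×10^5

Re = v·c/ν = 25 × 0.446 / (1.59×10⁻⁵) = 7.01×10^5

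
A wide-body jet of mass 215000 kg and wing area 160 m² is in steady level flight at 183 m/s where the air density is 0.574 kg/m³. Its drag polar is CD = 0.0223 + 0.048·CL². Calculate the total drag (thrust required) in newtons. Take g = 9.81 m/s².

D = 1.73×10^5 N

In steady level flight, lift balances weight: W = mg = 215000 × 9.81 = 2.1092×10^6 N.
q = ½ρv² = ½ × 0.574 × 183² = 9611 Pa.
Required CL = L/(qS) = 2.1092×10^6/(9611·160) = 1.372.
CD = 0.0223 + 0.048 × 1.372² = 0.1126.
D = q·S·CD = 9611 × 160 × 0.1126 = 1.731×10^5 N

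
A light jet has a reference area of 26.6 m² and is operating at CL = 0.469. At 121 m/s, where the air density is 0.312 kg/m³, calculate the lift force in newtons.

L = 28500 N

L = ½ρv²S·CL = ½ × 0.312 × 121² × 26.6 × 0.469 = 28500 N ≈ 28.5 kN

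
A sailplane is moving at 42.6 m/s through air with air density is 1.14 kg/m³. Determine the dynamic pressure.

q = 1030 Pa

q = ½ρv² = ½ × 1.14 × 42.6² = 1030 Pa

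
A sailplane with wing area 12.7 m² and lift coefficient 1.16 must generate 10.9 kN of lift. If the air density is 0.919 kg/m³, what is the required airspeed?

L = ½ρv²S·CL ⇒ v = √(2L/(ρ·S·CL))
v = √(2 × 10900 / (0.919 × 12.7 × 1.16)) = √1610 = 40.1 m/s

v = 40.1 m/s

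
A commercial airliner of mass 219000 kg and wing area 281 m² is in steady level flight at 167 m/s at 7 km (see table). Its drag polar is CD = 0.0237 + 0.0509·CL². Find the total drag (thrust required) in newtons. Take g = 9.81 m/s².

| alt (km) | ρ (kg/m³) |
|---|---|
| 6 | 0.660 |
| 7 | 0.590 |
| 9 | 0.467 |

At 7 km, from the table: ρ = 0.590 kg/m³.
In steady level flight, lift balances weight: W = mg = 219000 × 9.81 = 2.1484×10^6 N.
Dynamic pressure q = 0.5 × 0.59 × 167² = 8227 Pa.
CL = 2W/(ρv²S) = 2×2.1484×10^6/(0.59×167²×281) = 0.9293.
CD = 0.0237 + 0.0509 × 0.9293² = 0.06766.
D = q·S·CD = 8227 × 281 × 0.06766 = 1.564×10^5 N

D = 1.56×10^5 N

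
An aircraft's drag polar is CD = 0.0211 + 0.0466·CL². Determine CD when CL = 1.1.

CD = 0.0775

CD = 0.0211 + 0.0466 × 1.1² = 0.0211 + 0.05639 = 0.0775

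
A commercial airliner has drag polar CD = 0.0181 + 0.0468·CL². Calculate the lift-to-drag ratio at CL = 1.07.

CD = 0.0181 + 0.0468 × 1.07² = 0.07168
L/D = CL/CD = 1.07 / 0.07168 = 14.9

L/D = 14.9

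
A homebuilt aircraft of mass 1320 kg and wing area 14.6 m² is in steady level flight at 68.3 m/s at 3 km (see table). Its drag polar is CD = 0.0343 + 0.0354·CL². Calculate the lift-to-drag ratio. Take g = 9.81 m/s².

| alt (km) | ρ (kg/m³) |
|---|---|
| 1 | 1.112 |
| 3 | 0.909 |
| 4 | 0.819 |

At 3 km, from the table: ρ = 0.909 kg/m³.
Weight W = mg = 1320 × 9.81 = 12949 N; in level flight L = W.
Dynamic pressure q = 0.5 × 0.909 × 68.3² = 2120 Pa.
CL = W/(q·S) = 12949 / (2120 × 14.6) = 0.4183.
CD = 0.0343 + 0.0354 × 0.4183² = 0.04049.
L/D = CL/CD = 0.4183 / 0.04049 = 10.3

L/D = 10.3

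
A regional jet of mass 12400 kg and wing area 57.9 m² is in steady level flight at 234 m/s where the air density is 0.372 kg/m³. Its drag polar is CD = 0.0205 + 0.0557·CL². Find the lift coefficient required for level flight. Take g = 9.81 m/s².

Level flight ⇒ L = W = m·g = 12400 × 9.81 = 1.2164×10^5 N.
Dynamic pressure q = 0.5 × 0.372 × 234² = 10180 Pa.
CL = W/(q·S) = 1.2164×10^5 / (10180 × 57.9) = 0.2063.

CL = 0.206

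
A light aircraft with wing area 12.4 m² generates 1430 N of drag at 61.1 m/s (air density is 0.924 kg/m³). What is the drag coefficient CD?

From D = ½ρv²S·CD, rearranging gives CD = 2D/(ρv²S).
CD = 2 × 1430 / (0.924 × 61.1² × 12.4) = 0.0669

CD = 0.0669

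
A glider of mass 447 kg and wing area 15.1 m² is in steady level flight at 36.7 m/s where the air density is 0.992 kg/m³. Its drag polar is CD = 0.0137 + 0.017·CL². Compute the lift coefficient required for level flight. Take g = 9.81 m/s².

CL = 0.435

In steady level flight, lift balances weight: W = mg = 447 × 9.81 = 4385.1 N.
Dynamic pressure q = 0.5 × 0.992 × 36.7² = 668.1 Pa.
CL = W/(q·S) = 4385.1 / (668.1 × 15.1) = 0.4347.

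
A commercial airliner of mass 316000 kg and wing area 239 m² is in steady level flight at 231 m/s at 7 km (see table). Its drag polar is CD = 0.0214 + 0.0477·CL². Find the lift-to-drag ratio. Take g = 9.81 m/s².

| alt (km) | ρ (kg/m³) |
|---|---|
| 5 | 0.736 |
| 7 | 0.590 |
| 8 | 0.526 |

At 7 km, from the table: ρ = 0.590 kg/m³.
Weight W = mg = 316000 × 9.81 = 3.1×10^6 N; in level flight L = W.
q = ½ρv² = ½ × 0.59 × 231² = 15740 Pa.
Required CL = L/(qS) = 3.1×10^6/(15740·239) = 0.824.
CD = 0.0214 + 0.0477 × 0.824² = 0.05378.
L/D = CL/CD = 0.824 / 0.05378 = 15.3

L/D = 15.3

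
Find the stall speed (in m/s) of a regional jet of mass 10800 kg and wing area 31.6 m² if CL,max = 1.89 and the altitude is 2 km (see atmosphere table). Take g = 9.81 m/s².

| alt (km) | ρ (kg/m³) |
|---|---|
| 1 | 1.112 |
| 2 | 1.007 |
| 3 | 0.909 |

At 2 km, from the table: ρ = 1.007 kg/m³.
Weight W = mg = 10800 × 9.81 = 1.059×10^5 N.
V_stall = √(2W/(ρ·S·CL,max)) = √(2 × 1.059×10^5 / (1.007 × 31.6 × 1.89))
V_stall = √3523 = 59.4 m/s

V_stall = 59.4 m/s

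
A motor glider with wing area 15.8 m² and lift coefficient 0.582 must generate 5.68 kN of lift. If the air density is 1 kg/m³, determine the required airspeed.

L = ½ρv²S·CL ⇒ v = √(2L/(ρ·S·CL))
v = √(2 × 5680 / (1 × 15.8 × 0.582)) = √1235 = 35.1 m/s

v = 35.1 m/s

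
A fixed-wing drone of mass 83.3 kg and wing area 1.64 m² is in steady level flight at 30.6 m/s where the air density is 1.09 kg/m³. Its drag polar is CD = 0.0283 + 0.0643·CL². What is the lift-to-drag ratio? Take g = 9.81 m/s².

In steady level flight, lift balances weight: W = mg = 83.3 × 9.81 = 817.17 N.
q = ½ρv² = ½ × 1.09 × 30.6² = 510.3 Pa.
Required CL = L/(qS) = 817.17/(510.3·1.64) = 0.9764.
CD = 0.0283 + 0.0643 × 0.9764² = 0.0896.
L/D = CL/CD = 0.9764 / 0.0896 = 10.9

L/D = 10.9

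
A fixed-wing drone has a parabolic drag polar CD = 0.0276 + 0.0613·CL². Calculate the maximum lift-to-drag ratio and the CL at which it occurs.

(L/D)max = 12.2, at CL = 0.671

For CD = CD0 + K·CL², (L/D)max occurs at CL* = √(CD0/K) and equals 1/(2√(K·CD0)).
(L/D)max = 1/(2√(0.0613 × 0.0276)) = 1/(2 × 0.04113) = 12.2
CL* = √(0.0276/0.0613) = 0.671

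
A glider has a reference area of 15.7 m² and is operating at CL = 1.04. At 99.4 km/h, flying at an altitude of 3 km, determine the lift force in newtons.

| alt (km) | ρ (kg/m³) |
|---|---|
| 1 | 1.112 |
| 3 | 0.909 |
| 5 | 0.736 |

L = 5660 N

At 3 km, from the table: ρ = 0.909 kg/m³.
Convert speed: v = 99.4 km/h ÷ 3.6 = 27.61 m/s.
Dynamic pressure q = ½ρv² = ½ × 0.909 × 27.61² = 346.5 Pa.
L = q·S·CL = 346.5 × 15.7 × 1.04 = 5660 N ≈ 5.66 kN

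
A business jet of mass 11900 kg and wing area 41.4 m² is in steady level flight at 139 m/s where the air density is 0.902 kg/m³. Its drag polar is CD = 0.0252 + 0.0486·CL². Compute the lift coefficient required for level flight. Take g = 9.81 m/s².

CL = 0.324

In steady level flight, lift balances weight: W = mg = 11900 × 9.81 = 1.1674×10^5 N.
q = ½ρv² = ½ × 0.902 × 139² = 8714 Pa.
Required CL = L/(qS) = 1.1674×10^5/(8714·41.4) = 0.3236.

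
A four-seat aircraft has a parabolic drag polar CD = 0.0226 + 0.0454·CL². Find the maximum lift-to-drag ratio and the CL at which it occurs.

For CD = CD0 + K·CL², (L/D)max occurs at CL* = √(CD0/K) and equals 1/(2√(K·CD0)).
(L/D)max = 1/(2√(0.0454 × 0.0226)) = 1/(2 × 0.03203) = 15.6
CL* = √(0.0226/0.0454) = 0.706

(L/D)max = 15.6, at CL = 0.706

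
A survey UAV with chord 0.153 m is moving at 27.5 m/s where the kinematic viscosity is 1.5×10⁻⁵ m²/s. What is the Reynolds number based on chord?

Re = 2.8×10^5

Re = v·c/ν = 27.5 × 0.153 / (1.5×10⁻⁵) = 2.8×10^5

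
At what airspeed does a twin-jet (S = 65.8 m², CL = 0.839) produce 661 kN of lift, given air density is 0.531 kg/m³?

v = 212 m/s

L = ½ρv²S·CL ⇒ v = √(2L/(ρ·S·CL))
v = √(2 × 6.61×10^5 / (0.531 × 65.8 × 0.839)) = √45100 = 212 m/s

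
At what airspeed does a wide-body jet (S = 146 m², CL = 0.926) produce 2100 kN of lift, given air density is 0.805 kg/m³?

L = ½ρv²S·CL ⇒ v = √(2L/(ρ·S·CL))
v = √(2 × 2.1×10^6 / (0.805 × 146 × 0.926)) = √38590 = 196 m/s

v = 196 m/s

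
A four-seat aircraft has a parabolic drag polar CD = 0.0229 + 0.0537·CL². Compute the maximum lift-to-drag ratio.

For CD = CD0 + K·CL², (L/D)max occurs at CL* = √(CD0/K) and equals 1/(2√(K·CD0)).
(L/D)max = 1/(2√(0.0537 × 0.0229)) = 1/(2 × 0.03507) = 14.3

(L/D)max = 14.3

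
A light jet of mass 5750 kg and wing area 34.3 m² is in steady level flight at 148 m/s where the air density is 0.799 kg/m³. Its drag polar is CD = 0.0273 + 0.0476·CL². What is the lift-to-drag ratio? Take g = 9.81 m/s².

L/D = 6.48

Weight W = mg = 5750 × 9.81 = 56408 N; in level flight L = W.
q = ½ρv² = ½ × 0.799 × 148² = 8751 Pa.
CL = W/(q·S) = 56408 / (8751 × 34.3) = 0.1879.
CD = 0.0273 + 0.0476 × 0.1879² = 0.02898.
L/D = CL/CD = 0.1879 / 0.02898 = 6.48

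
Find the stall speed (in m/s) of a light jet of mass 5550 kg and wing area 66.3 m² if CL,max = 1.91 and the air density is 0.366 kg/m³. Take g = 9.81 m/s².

Stall occurs when L = W at CL,max. W = mg = 5550 × 9.81 = 54450 N.
V_stall = √(2W/(ρ·S·CL,max)) = √(2 × 54450 / (0.366 × 66.3 × 1.91))
V_stall = √2349 = 48.5 m/s

V_stall = 48.5 m/s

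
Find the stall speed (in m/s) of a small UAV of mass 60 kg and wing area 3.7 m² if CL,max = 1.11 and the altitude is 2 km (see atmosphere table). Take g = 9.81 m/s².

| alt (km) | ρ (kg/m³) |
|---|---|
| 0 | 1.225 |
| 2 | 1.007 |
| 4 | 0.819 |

V_stall = 16.9 m/s

At 2 km, from the table: ρ = 1.007 kg/m³.
Stall occurs when L = W at CL,max. W = mg = 60 × 9.81 = 588.6 N.
From L = ½ρV²S·CL,max = W: V_stall = √(2W/(ρSCL,max)) = √(2·588.6/(1.007·3.7·1.11))
V_stall = √284.6 = 16.9 m/s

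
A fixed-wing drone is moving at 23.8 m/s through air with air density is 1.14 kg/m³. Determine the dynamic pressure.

q = 323 Pa

q = ½ρv² = ½ × 1.14 × 23.8² = 323 Pa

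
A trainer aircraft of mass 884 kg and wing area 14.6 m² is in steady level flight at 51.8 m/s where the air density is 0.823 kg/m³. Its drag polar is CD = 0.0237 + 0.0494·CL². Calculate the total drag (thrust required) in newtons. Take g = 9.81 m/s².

D = 613 N

Weight W = mg = 884 × 9.81 = 8672 N; in level flight L = W.
Dynamic pressure q = 0.5 × 0.823 × 51.8² = 1104 Pa.
Required CL = L/(qS) = 8672/(1104·14.6) = 0.5379.
CD = 0.0237 + 0.0494 × 0.5379² = 0.038.
D = q·S·CD = 1104 × 14.6 × 0.038 = 612.5 N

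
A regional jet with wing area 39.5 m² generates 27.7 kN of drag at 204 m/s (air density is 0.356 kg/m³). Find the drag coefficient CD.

CD = 0.0947

From D = ½ρv²S·CD, rearranging gives CD = 2D/(ρv²S).
CD = 2 × 27700 / (0.356 × 204² × 39.5) = 0.0947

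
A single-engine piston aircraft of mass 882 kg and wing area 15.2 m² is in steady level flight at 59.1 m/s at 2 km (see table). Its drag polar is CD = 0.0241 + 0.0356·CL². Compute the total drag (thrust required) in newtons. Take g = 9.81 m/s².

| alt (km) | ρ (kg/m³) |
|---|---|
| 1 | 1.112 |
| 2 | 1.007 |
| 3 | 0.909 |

D = 744 N

At 2 km, from the table: ρ = 1.007 kg/m³.
Level flight ⇒ L = W = m·g = 882 × 9.81 = 8652.4 N.
Dynamic pressure q = 0.5 × 1.007 × 59.1² = 1759 Pa.
CL = W/(q·S) = 8652.4 / (1759 × 15.2) = 0.3237.
CD = 0.0241 + 0.0356 × 0.3237² = 0.02783.
D = q·S·CD = 1759 × 15.2 × 0.02783 = 743.9 N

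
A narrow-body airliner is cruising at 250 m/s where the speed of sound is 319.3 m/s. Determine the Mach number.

M = 0.783

M = v/a = 250 / 319.3 = 0.783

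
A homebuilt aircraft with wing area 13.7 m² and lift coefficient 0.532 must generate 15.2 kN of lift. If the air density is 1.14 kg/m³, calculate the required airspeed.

L = ½ρv²S·CL ⇒ v = √(2L/(ρ·S·CL))
v = √(2 × 15200 / (1.14 × 13.7 × 0.532)) = √3659 = 60.5 m/s

v = 60.5 m/s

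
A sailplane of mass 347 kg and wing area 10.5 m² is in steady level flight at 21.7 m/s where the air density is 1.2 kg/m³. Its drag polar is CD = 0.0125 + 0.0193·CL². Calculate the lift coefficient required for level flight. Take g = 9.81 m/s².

CL = 1.15

Weight W = mg = 347 × 9.81 = 3404.1 N; in level flight L = W.
Dynamic pressure q = 0.5 × 1.2 × 21.7² = 282.5 Pa.
Required CL = L/(qS) = 3404.1/(282.5·10.5) = 1.147.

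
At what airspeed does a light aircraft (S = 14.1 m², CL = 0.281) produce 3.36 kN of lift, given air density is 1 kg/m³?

L = ½ρv²S·CL ⇒ v = √(2L/(ρ·S·CL))
v = √(2 × 3360 / (1 × 14.1 × 0.281)) = √1696 = 41.2 m/s

v = 41.2 m/s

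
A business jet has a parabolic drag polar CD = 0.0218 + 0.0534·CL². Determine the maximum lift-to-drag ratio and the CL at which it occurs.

For CD = CD0 + K·CL², (L/D)max occurs at CL* = √(CD0/K) and equals 1/(2√(K·CD0)).
(L/D)max = 1/(2√(0.0534 × 0.0218)) = 1/(2 × 0.03412) = 14.7
CL* = √(0.0218/0.0534) = 0.639

(L/D)max = 14.7, at CL = 0.639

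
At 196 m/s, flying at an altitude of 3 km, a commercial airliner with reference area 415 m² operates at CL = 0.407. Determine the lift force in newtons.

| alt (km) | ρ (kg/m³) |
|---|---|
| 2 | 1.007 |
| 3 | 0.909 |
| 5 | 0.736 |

L = 2.95×10^6 N

At 3 km, from the table: ρ = 0.909 kg/m³.
L = ½ρv²S·CL = ½ × 0.909 × 196² × 415 × 0.407 = 2.95×10^6 N ≈ 2950 kN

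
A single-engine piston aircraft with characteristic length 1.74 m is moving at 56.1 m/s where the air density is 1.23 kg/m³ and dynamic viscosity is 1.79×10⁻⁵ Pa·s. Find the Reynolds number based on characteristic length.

Re = 6.71×10^6

Re = ρ·v·c/μ = 1.23 × 56.1 × 1.74 / (1.79×10⁻⁵) = 6.71×10^6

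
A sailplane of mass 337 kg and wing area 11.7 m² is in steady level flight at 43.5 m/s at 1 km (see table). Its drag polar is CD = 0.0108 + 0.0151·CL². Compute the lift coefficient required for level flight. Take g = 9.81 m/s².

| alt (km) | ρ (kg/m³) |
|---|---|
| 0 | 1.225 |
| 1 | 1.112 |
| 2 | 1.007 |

CL = 0.269

At 1 km, from the table: ρ = 1.112 kg/m³.
Weight W = mg = 337 × 9.81 = 3306 N; in level flight L = W.
Dynamic pressure q = 0.5 × 1.112 × 43.5² = 1052 Pa.
CL = W/(q·S) = 3306 / (1052 × 11.7) = 0.2686.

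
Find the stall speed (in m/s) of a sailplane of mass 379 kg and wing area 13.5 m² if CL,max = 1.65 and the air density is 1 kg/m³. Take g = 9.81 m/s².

V_stall = 18.3 m/s

Stall occurs when L = W at CL,max. W = mg = 379 × 9.81 = 3718 N.
V_stall = √(2W/(ρ·S·CL,max)) = √(2 × 3718 / (1 × 13.5 × 1.65))
V_stall = √333.8 = 18.3 m/s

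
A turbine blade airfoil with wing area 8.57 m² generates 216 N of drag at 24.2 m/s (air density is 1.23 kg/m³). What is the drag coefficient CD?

CD = 0.07

From D = ½ρv²S·CD, rearranging gives CD = 2D/(ρv²S).
CD = 2 × 216 / (1.23 × 24.2² × 8.57) = 0.07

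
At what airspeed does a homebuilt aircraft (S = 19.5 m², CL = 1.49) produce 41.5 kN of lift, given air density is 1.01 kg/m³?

v = 53.2 m/s

L = ½ρv²S·CL ⇒ v = √(2L/(ρ·S·CL))
v = √(2 × 41500 / (1.01 × 19.5 × 1.49)) = √2828 = 53.2 m/s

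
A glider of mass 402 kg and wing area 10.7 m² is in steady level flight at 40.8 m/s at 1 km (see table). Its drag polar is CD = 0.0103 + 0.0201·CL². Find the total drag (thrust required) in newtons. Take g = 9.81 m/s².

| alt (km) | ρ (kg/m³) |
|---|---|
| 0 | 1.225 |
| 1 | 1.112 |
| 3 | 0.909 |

D = 134 N

At 1 km, from the table: ρ = 1.112 kg/m³.
In steady level flight, lift balances weight: W = mg = 402 × 9.81 = 3943.6 N.
Dynamic pressure q = 0.5 × 1.112 × 40.8² = 925.5 Pa.
CL = W/(q·S) = 3943.6 / (925.5 × 10.7) = 0.3982.
CD = 0.0103 + 0.0201 × 0.3982² = 0.01349.
D = q·S·CD = 925.5 × 10.7 × 0.01349 = 133.6 N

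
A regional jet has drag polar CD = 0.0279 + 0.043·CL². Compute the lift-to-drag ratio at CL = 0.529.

CD = 0.0279 + 0.043 × 0.529² = 0.03993
L/D = CL/CD = 0.529 / 0.03993 = 13.2

L/D = 13.2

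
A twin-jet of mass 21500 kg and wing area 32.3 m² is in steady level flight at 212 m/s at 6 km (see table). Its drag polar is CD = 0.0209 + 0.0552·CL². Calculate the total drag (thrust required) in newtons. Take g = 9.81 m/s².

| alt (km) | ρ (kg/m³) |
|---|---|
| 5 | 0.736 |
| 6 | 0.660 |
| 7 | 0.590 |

D = 15100 N

At 6 km, from the table: ρ = 0.660 kg/m³.
In steady level flight, lift balances weight: W = mg = 21500 × 9.81 = 2.1092×10^5 N.
Dynamic pressure q = 0.5 × 0.66 × 212² = 14830 Pa.
CL = 2W/(ρv²S) = 2×2.1092×10^5/(0.66×212²×32.3) = 0.4403.
CD = 0.0209 + 0.0552 × 0.4403² = 0.0316.
D = q·S·CD = 14830 × 32.3 × 0.0316 = 15140 N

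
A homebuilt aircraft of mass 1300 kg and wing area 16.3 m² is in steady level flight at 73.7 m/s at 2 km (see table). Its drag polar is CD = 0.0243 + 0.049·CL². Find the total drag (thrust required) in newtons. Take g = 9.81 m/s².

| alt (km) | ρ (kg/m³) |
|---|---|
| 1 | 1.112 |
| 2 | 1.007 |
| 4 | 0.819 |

At 2 km, from the table: ρ = 1.007 kg/m³.
Level flight ⇒ L = W = m·g = 1300 × 9.81 = 12753 N.
Dynamic pressure q = 0.5 × 1.007 × 73.7² = 2735 Pa.
CL = 2W/(ρv²S) = 2×12753/(1.007×73.7²×16.3) = 0.2861.
CD = 0.0243 + 0.049 × 0.2861² = 0.02831.
D = q·S·CD = 2735 × 16.3 × 0.02831 = 1262 N

D = 1260 N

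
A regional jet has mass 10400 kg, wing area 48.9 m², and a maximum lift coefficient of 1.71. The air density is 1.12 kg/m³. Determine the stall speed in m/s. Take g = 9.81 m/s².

V_stall = 46.7 m/s

Stall occurs when L = W at CL,max. W = mg = 10400 × 9.81 = 1.02×10^5 N.
From L = ½ρV²S·CL,max = W: V_stall = √(2W/(ρSCL,max)) = √(2·1.02×10^5/(1.12·48.9·1.71))
V_stall = √2179 = 46.7 m/s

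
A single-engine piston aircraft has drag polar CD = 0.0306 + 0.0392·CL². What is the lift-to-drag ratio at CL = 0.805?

L/D = 14.4

CD = 0.0306 + 0.0392 × 0.805² = 0.056
L/D = CL/CD = 0.805 / 0.056 = 14.4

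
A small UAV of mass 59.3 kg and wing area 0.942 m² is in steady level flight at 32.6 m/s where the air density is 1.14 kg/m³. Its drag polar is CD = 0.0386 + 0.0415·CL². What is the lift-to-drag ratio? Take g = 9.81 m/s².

In steady level flight, lift balances weight: W = mg = 59.3 × 9.81 = 581.73 N.
q = ½ρv² = ½ × 1.14 × 32.6² = 605.8 Pa.
CL = 2W/(ρv²S) = 2×581.73/(1.14×32.6²×0.942) = 1.019.
CD = 0.0386 + 0.0415 × 1.019² = 0.08173.
L/D = CL/CD = 1.019 / 0.08173 = 12.5

L/D = 12.5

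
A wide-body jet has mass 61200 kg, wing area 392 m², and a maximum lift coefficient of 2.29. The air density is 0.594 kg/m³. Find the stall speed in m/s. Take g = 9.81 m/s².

V_stall = 47.5 m/s

Weight W = mg = 61200 × 9.81 = 6.004×10^5 N.
From L = ½ρV²S·CL,max = W: V_stall = √(2W/(ρSCL,max)) = √(2·6.004×10^5/(0.594·392·2.29))
V_stall = √2252 = 47.5 m/s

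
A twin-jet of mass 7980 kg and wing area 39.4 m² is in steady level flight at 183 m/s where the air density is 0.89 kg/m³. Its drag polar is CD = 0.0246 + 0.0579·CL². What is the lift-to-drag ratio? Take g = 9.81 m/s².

Weight W = mg = 7980 × 9.81 = 78284 N; in level flight L = W.
Dynamic pressure q = 0.5 × 0.89 × 183² = 14900 Pa.
CL = W/(q·S) = 78284 / (14900 × 39.4) = 0.1333.
CD = 0.0246 + 0.0579 × 0.1333² = 0.02563.
L/D = CL/CD = 0.1333 / 0.02563 = 5.2

L/D = 5.2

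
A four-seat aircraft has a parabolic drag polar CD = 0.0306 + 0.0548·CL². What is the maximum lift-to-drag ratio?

(L/D)max = 12.2

For CD = CD0 + K·CL², (L/D)max occurs at CL* = √(CD0/K) and equals 1/(2√(K·CD0)).
(L/D)max = 1/(2√(0.0548 × 0.0306)) = 1/(2 × 0.04095) = 12.2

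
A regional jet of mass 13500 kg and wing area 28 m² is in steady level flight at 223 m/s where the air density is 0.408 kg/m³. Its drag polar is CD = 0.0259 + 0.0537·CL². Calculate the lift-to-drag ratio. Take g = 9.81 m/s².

L/D = 12.4

Weight W = mg = 13500 × 9.81 = 1.3244×10^5 N; in level flight L = W.
q = ½ρv² = ½ × 0.408 × 223² = 10140 Pa.
CL = W/(q·S) = 1.3244×10^5 / (10140 × 28) = 0.4662.
CD = 0.0259 + 0.0537 × 0.4662² = 0.03757.
L/D = CL/CD = 0.4662 / 0.03757 = 12.4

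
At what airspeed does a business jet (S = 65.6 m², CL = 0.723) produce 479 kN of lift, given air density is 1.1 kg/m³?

v = 136 m/s

L = ½ρv²S·CL ⇒ v = √(2L/(ρ·S·CL))
v = √(2 × 4.79×10^5 / (1.1 × 65.6 × 0.723)) = √18360 = 136 m/s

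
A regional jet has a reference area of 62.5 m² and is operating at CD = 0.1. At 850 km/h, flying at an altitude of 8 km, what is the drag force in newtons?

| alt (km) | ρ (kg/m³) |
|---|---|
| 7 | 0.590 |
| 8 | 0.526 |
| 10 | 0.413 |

At 8 km, from the table: ρ = 0.526 kg/m³.
Convert speed: v = 850 km/h ÷ 3.6 = 236.1 m/s.
D = ½ρv²S·CD = ½ × 0.526 × 236.1² × 62.5 × 0.1 = 91600 N ≈ 91.6 kN

D = 91600 N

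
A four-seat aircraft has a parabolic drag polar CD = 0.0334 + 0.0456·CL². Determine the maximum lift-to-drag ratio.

For CD = CD0 + K·CL², (L/D)max occurs at CL* = √(CD0/K) and equals 1/(2√(K·CD0)).
(L/D)max = 1/(2√(0.0456 × 0.0334)) = 1/(2 × 0.03903) = 12.8

(L/D)max = 12.8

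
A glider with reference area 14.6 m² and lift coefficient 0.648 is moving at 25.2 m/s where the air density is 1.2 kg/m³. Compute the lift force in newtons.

Dynamic pressure q = ½ρv² = ½ × 1.2 × 25.2² = 381 Pa.
L = q·S·CL = 381 × 14.6 × 0.648 = 3600 N

L = 3600 N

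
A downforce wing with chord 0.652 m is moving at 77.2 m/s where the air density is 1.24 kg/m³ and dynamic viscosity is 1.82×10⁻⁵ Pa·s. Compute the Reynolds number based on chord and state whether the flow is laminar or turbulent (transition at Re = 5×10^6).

Re = 3.43×10^6 (laminar)

Re = ρ·v·c/μ = 1.24 × 77.2 × 0.652 / (1.82×10⁻⁵) = 3.43×10^6
Since 3.43×10^6 < 5×10^6, the flow is laminar.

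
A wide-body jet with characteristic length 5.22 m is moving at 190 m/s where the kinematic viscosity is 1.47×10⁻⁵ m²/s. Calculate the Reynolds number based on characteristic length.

Re = 6.75×10^7

Re = v·c/ν = 190 × 5.22 / (1.47×10⁻⁵) = 6.75×10^7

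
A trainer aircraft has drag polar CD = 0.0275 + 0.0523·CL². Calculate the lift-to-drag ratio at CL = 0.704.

L/D = 13.2

CD = 0.0275 + 0.0523 × 0.704² = 0.05342
L/D = CL/CD = 0.704 / 0.05342 = 13.2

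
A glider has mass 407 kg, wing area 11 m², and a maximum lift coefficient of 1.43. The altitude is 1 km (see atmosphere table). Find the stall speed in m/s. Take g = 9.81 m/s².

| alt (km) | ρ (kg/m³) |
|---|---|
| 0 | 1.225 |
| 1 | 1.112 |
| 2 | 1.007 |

V_stall = 21.4 m/s

At 1 km, from the table: ρ = 1.112 kg/m³.
At stall, lift equals weight: L = W = m·g = 407 × 9.81 = 3993 N.
V_stall = √(2W/(ρ·S·CL,max)) = √(2 × 3993 / (1.112 × 11 × 1.43))
V_stall = √456.5 = 21.4 m/s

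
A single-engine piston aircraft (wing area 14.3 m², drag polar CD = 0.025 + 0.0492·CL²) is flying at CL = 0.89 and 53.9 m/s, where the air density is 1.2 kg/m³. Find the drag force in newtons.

CD = 0.025 + 0.0492 × 0.89² = 0.06397
D = ½ρv²S·CD = ½ × 1.2 × 53.9² × 14.3 × 0.06397 = 1590 N

D = 1590 N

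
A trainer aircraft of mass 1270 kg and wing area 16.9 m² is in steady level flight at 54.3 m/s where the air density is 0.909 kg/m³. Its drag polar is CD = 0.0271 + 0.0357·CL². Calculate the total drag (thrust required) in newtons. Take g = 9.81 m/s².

D = 858 N

Weight W = mg = 1270 × 9.81 = 12459 N; in level flight L = W.
q = ½ρv² = ½ × 0.909 × 54.3² = 1340 Pa.
CL = 2W/(ρv²S) = 2×12459/(0.909×54.3²×16.9) = 0.5501.
CD = 0.0271 + 0.0357 × 0.5501² = 0.0379.
D = q·S·CD = 1340 × 16.9 × 0.0379 = 858.4 N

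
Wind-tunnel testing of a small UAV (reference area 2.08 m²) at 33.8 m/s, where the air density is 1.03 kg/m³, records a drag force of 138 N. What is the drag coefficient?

From D = ½ρv²S·CD, rearranging gives CD = 2D/(ρv²S).
CD = 2 × 138 / (1.03 × 33.8² × 2.08) = 0.113

CD = 0.113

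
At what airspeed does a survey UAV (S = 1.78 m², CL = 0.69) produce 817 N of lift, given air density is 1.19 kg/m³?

L = ½ρv²S·CL ⇒ v = √(2L/(ρ·S·CL))
v = √(2 × 817 / (1.19 × 1.78 × 0.69)) = √1118 = 33.4 m/s

v = 33.4 m/s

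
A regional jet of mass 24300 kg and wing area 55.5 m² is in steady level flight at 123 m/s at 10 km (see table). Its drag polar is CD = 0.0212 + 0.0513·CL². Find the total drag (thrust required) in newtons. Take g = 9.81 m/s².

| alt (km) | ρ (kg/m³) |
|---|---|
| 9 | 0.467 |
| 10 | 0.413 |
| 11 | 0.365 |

At 10 km, from the table: ρ = 0.413 kg/m³.
In steady level flight, lift balances weight: W = mg = 24300 × 9.81 = 2.3838×10^5 N.
q = ½ρv² = ½ × 0.413 × 123² = 3124 Pa.
CL = 2W/(ρv²S) = 2×2.3838×10^5/(0.413×123²×55.5) = 1.375.
CD = 0.0212 + 0.0513 × 1.375² = 0.1182.
D = q·S·CD = 3124 × 55.5 × 0.1182 = 20490 N

D = 20500 N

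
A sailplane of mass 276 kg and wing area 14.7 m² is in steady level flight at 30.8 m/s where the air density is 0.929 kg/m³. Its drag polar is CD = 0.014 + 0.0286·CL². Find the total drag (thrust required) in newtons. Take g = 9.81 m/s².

Level flight ⇒ L = W = m·g = 276 × 9.81 = 2707.6 N.
q = ½ρv² = ½ × 0.929 × 30.8² = 440.6 Pa.
Required CL = L/(qS) = 2707.6/(440.6·14.7) = 0.418.
CD = 0.014 + 0.0286 × 0.418² = 0.019.
D = q·S·CD = 440.6 × 14.7 × 0.019 = 123.1 N

D = 123 N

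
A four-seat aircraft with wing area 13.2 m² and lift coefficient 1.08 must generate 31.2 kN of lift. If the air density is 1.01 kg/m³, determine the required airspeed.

v = 65.8 m/s

L = ½ρv²S·CL ⇒ v = √(2L/(ρ·S·CL))
v = √(2 × 31200 / (1.01 × 13.2 × 1.08)) = √4334 = 65.8 m/s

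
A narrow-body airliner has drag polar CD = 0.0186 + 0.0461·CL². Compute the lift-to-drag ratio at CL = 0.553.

L/D = 16.9

CD = 0.0186 + 0.0461 × 0.553² = 0.0327
L/D = CL/CD = 0.553 / 0.0327 = 16.9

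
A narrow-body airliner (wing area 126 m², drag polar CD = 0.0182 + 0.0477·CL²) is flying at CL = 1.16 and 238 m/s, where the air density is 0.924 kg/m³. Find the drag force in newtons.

CD = 0.0182 + 0.0477 × 1.16² = 0.08239
D = ½ρv²S·CD = ½ × 0.924 × 238² × 126 × 0.08239 = 2.72×10^5 N

D = 2.72×10^5 N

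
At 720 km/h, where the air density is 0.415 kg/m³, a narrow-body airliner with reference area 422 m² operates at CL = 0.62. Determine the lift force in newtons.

L = 2.17×10^6 N

Convert speed: v = 720 km/h ÷ 3.6 = 200 m/s.
L = ½ρv²S·CL = ½ × 0.415 × 200² × 422 × 0.62 = 2.17×10^6 N ≈ 2170 kN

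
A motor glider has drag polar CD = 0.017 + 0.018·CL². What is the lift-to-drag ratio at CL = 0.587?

L/D = 25.3

CD = 0.017 + 0.018 × 0.587² = 0.0232
L/D = CL/CD = 0.587 / 0.0232 = 25.3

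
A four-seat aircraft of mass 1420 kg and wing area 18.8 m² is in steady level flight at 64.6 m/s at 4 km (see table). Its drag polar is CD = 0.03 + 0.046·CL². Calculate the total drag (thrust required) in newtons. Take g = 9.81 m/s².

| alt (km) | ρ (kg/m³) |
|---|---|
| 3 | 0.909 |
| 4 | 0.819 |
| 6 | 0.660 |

At 4 km, from the table: ρ = 0.819 kg/m³.
Weight W = mg = 1420 × 9.81 = 13930 N; in level flight L = W.
q = ½ρv² = ½ × 0.819 × 64.6² = 1709 Pa.
CL = W/(q·S) = 13930 / (1709 × 18.8) = 0.4336.
CD = 0.03 + 0.046 × 0.4336² = 0.03865.
D = q·S·CD = 1709 × 18.8 × 0.03865 = 1242 N

D = 1240 N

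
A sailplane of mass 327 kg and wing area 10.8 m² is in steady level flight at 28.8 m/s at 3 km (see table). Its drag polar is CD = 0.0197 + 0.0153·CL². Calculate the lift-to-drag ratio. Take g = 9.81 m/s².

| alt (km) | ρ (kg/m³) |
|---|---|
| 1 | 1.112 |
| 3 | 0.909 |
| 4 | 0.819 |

L/D = 27

At 3 km, from the table: ρ = 0.909 kg/m³.
Level flight ⇒ L = W = m·g = 327 × 9.81 = 3207.9 N.
Dynamic pressure q = 0.5 × 0.909 × 28.8² = 377 Pa.
CL = 2W/(ρv²S) = 2×3207.9/(0.909×28.8²×10.8) = 0.7879.
CD = 0.0197 + 0.0153 × 0.7879² = 0.0292.
L/D = CL/CD = 0.7879 / 0.0292 = 27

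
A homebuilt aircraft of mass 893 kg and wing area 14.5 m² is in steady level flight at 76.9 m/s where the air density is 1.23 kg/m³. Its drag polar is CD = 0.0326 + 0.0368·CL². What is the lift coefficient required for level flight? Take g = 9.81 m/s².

In steady level flight, lift balances weight: W = mg = 893 × 9.81 = 8760.3 N.
Dynamic pressure q = 0.5 × 1.23 × 76.9² = 3637 Pa.
CL = 2W/(ρv²S) = 2×8760.3/(1.23×76.9²×14.5) = 0.1661.

CL = 0.166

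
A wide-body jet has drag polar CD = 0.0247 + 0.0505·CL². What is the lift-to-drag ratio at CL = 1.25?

CD = 0.0247 + 0.0505 × 1.25² = 0.1036
L/D = CL/CD = 1.25 / 0.1036 = 12.1

L/D = 12.1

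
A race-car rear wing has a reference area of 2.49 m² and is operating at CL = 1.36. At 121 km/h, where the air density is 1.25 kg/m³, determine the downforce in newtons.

Convert speed: v = 121 km/h ÷ 3.6 = 33.61 m/s.
L = ½ρv²S·CL = ½ × 1.25 × 33.61² × 2.49 × 1.36 = 2390 N

L = 2390 N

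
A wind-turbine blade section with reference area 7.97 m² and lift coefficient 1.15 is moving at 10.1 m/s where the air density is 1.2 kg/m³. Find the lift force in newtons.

L = ½ρv²S·CL = ½ × 1.2 × 10.1² × 7.97 × 1.15 = 561 N

L = 561 N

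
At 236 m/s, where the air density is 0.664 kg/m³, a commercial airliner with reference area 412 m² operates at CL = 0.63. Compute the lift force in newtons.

L = 4.8×10^6 N

L = ½ρv²S·CL = ½ × 0.664 × 236² × 412 × 0.63 = 4.8×10^6 N ≈ 4800 kN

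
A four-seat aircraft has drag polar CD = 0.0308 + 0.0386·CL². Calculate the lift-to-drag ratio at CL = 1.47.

CD = 0.0308 + 0.0386 × 1.47² = 0.1142
L/D = CL/CD = 1.47 / 0.1142 = 12.9

L/D = 12.9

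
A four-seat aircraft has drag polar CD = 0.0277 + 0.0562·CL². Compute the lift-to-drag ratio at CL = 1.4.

L/D = 10.2

CD = 0.0277 + 0.0562 × 1.4² = 0.1379
L/D = CL/CD = 1.4 / 0.1379 = 10.2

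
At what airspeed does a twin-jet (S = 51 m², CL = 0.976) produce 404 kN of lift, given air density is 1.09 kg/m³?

L = ½ρv²S·CL ⇒ v = √(2L/(ρ·S·CL))
v = √(2 × 4.04×10^5 / (1.09 × 51 × 0.976)) = √14890 = 122 m/s

v = 122 m/s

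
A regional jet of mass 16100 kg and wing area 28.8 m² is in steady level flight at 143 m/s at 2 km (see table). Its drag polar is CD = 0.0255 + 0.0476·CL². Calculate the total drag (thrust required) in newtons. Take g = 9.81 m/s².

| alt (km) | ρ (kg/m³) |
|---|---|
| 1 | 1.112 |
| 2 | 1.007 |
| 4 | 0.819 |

At 2 km, from the table: ρ = 1.007 kg/m³.
Level flight ⇒ L = W = m·g = 16100 × 9.81 = 1.5794×10^5 N.
Dynamic pressure q = 0.5 × 1.007 × 143² = 10300 Pa.
Required CL = L/(qS) = 1.5794×10^5/(10300·28.8) = 0.5326.
CD = 0.0255 + 0.0476 × 0.5326² = 0.039.
D = q·S·CD = 10300 × 28.8 × 0.039 = 11570 N

D = 11600 N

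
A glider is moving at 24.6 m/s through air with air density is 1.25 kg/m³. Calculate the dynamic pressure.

q = 378 Pa

q = ½ρv² = ½ × 1.25 × 24.6² = 378 Pa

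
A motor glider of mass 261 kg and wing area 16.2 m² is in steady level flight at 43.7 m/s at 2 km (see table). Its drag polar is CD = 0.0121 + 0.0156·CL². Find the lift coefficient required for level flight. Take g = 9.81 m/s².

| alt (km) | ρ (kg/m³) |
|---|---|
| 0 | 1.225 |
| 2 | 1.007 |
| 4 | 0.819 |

CL = 0.164

At 2 km, from the table: ρ = 1.007 kg/m³.
Level flight ⇒ L = W = m·g = 261 × 9.81 = 2560.4 N.
q = ½ρv² = ½ × 1.007 × 43.7² = 961.5 Pa.
Required CL = L/(qS) = 2560.4/(961.5·16.2) = 0.1644.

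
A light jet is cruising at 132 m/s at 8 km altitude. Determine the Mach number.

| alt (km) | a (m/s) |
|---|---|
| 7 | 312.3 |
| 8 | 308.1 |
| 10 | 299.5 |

At 8 km, from the table: a = 308.1 m/s.
M = v/a = 132 / 308.1 = 0.428

M = 0.428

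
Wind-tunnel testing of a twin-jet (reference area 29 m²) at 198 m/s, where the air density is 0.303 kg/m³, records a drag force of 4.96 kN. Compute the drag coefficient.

From D = ½ρv²S·CD, rearranging gives CD = 2D/(ρv²S).
CD = 2 × 4960 / (0.303 × 198² × 29) = 0.0288

CD = 0.0288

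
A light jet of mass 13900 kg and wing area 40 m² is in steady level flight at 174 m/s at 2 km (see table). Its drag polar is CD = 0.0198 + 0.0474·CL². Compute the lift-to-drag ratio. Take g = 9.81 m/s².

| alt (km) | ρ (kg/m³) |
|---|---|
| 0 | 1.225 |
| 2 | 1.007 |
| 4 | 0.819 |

L/D = 10.1

At 2 km, from the table: ρ = 1.007 kg/m³.
Level flight ⇒ L = W = m·g = 13900 × 9.81 = 1.3636×10^5 N.
Dynamic pressure q = 0.5 × 1.007 × 174² = 15240 Pa.
CL = W/(q·S) = 1.3636×10^5 / (15240 × 40) = 0.2236.
CD = 0.0198 + 0.0474 × 0.2236² = 0.02217.
L/D = CL/CD = 0.2236 / 0.02217 = 10.1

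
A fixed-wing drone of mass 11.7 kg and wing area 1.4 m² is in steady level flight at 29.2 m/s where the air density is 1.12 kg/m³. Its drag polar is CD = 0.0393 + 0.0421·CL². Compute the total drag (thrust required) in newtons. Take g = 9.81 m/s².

D = 27.1 N

Weight W = mg = 11.7 × 9.81 = 114.78 N; in level flight L = W.
q = ½ρv² = ½ × 1.12 × 29.2² = 477.5 Pa.
CL = 2W/(ρv²S) = 2×114.78/(1.12×29.2²×1.4) = 0.1717.
CD = 0.0393 + 0.0421 × 0.1717² = 0.04054.
D = q·S·CD = 477.5 × 1.4 × 0.04054 = 27.1 N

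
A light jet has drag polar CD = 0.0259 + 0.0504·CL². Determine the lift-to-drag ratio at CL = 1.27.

L/D = 11.8

CD = 0.0259 + 0.0504 × 1.27² = 0.1072
L/D = CL/CD = 1.27 / 0.1072 = 11.8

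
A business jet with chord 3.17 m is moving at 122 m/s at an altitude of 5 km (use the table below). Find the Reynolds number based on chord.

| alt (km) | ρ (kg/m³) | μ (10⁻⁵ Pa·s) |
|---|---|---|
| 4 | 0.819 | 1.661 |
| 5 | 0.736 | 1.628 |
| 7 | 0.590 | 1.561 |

Re = 1.75×10^7

At 5 km, from the table: ρ = 0.736 kg/m³, μ = 1.628×10⁻⁵ Pa·s.
Re = ρ·v·c/μ = 0.736 × 122 × 3.17 / (1.628×10⁻⁵) = 1.75×10^7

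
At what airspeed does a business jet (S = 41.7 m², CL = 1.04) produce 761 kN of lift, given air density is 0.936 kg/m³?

L = ½ρv²S·CL ⇒ v = √(2L/(ρ·S·CL))
v = √(2 × 7.61×10^5 / (0.936 × 41.7 × 1.04)) = √37490 = 194 m/s

v = 194 m/s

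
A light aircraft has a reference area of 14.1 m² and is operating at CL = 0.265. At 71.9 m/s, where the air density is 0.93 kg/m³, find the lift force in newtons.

Dynamic pressure q = ½ρv² = ½ × 0.93 × 71.9² = 2404 Pa.
L = q·S·CL = 2404 × 14.1 × 0.265 = 8980 N ≈ 8.98 kN

L = 8980 N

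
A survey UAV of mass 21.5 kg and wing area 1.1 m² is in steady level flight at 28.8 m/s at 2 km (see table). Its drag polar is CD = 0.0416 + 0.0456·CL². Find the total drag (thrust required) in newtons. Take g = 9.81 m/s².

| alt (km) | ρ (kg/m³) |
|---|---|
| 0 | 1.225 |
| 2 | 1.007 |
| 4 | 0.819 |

D = 23.5 N

At 2 km, from the table: ρ = 1.007 kg/m³.
Level flight ⇒ L = W = m·g = 21.5 × 9.81 = 210.92 N.
Dynamic pressure q = 0.5 × 1.007 × 28.8² = 417.6 Pa.
CL = W/(q·S) = 210.92 / (417.6 × 1.1) = 0.4591.
CD = 0.0416 + 0.0456 × 0.4591² = 0.05121.
D = q·S·CD = 417.6 × 1.1 × 0.05121 = 23.53 N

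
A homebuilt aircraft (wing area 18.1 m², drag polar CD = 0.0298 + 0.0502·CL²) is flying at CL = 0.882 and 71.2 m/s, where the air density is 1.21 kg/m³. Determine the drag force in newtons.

CD = 0.0298 + 0.0502 × 0.882² = 0.06885
D = ½ρv²S·CD = ½ × 1.21 × 71.2² × 18.1 × 0.06885 = 3820 N

D = 3820 N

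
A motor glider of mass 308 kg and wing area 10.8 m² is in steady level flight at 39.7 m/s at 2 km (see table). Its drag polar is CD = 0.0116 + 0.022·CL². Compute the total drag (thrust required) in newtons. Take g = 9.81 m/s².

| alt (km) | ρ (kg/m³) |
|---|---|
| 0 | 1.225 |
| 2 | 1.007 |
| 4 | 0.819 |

At 2 km, from the table: ρ = 1.007 kg/m³.
In steady level flight, lift balances weight: W = mg = 308 × 9.81 = 3021.5 N.
Dynamic pressure q = 0.5 × 1.007 × 39.7² = 793.6 Pa.
Required CL = L/(qS) = 3021.5/(793.6·10.8) = 0.3525.
CD = 0.0116 + 0.022 × 0.3525² = 0.01433.
D = q·S·CD = 793.6 × 10.8 × 0.01433 = 122.9 N

D = 123 N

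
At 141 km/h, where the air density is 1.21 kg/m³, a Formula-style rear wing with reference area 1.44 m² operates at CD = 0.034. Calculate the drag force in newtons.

Convert speed: v = 141 km/h ÷ 3.6 = 39.17 m/s.
D = ½ρv²S·CD = ½ × 1.21 × 39.17² × 1.44 × 0.034 = 45.4 N

D = 45.4 N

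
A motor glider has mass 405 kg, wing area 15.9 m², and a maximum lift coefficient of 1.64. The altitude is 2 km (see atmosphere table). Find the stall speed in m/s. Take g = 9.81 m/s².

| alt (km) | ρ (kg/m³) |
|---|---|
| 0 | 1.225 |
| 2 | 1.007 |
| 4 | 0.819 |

V_stall = 17.4 m/s

At 2 km, from the table: ρ = 1.007 kg/m³.
Stall occurs when L = W at CL,max. W = mg = 405 × 9.81 = 3973 N.
From L = ½ρV²S·CL,max = W: V_stall = √(2W/(ρSCL,max)) = √(2·3973/(1.007·15.9·1.64))
V_stall = √302.6 = 17.4 m/s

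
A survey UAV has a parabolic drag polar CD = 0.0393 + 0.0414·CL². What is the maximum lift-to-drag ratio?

(L/D)max = 12.4

For CD = CD0 + K·CL², (L/D)max occurs at CL* = √(CD0/K) and equals 1/(2√(K·CD0)).
(L/D)max = 1/(2√(0.0414 × 0.0393)) = 1/(2 × 0.04034) = 12.4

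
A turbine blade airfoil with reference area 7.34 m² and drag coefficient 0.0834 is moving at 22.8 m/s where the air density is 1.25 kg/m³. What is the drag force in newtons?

D = 199 N

Dynamic pressure q = ½ρv² = ½ × 1.25 × 22.8² = 324.9 Pa.
D = q·S·CD = 324.9 × 7.34 × 0.0834 = 199 N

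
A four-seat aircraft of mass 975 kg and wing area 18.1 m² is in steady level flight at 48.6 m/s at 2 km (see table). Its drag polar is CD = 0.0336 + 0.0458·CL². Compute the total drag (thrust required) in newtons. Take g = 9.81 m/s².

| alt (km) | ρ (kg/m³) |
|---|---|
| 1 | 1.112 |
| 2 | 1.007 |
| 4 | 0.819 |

D = 918 N

At 2 km, from the table: ρ = 1.007 kg/m³.
In steady level flight, lift balances weight: W = mg = 975 × 9.81 = 9564.8 N.
Dynamic pressure q = 0.5 × 1.007 × 48.6² = 1189 Pa.
CL = 2W/(ρv²S) = 2×9564.8/(1.007×48.6²×18.1) = 0.4443.
CD = 0.0336 + 0.0458 × 0.4443² = 0.04264.
D = q·S·CD = 1189 × 18.1 × 0.04264 = 917.9 N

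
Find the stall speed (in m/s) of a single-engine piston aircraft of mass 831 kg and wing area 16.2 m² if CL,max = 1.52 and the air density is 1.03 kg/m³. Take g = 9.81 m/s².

At stall, lift equals weight: L = W = m·g = 831 × 9.81 = 8152 N.
From L = ½ρV²S·CL,max = W: V_stall = √(2W/(ρSCL,max)) = √(2·8152/(1.03·16.2·1.52))
V_stall = √642.8 = 25.4 m/s

V_stall = 25.4 m/s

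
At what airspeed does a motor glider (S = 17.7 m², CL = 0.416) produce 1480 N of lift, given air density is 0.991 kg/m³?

L = ½ρv²S·CL ⇒ v = √(2L/(ρ·S·CL))
v = √(2 × 1480 / (0.991 × 17.7 × 0.416)) = √405.6 = 20.1 m/s

v = 20.1 m/s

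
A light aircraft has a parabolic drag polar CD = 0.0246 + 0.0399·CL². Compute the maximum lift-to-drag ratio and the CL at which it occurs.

(L/D)max = 16, at CL = 0.785

For CD = CD0 + K·CL², (L/D)max occurs at CL* = √(CD0/K) and equals 1/(2√(K·CD0)).
(L/D)max = 1/(2√(0.0399 × 0.0246)) = 1/(2 × 0.03133) = 16
CL* = √(0.0246/0.0399) = 0.785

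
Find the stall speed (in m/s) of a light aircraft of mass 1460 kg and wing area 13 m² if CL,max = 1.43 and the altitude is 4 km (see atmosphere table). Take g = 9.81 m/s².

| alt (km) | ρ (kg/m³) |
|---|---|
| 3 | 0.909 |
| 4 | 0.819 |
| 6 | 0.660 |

At 4 km, from the table: ρ = 0.819 kg/m³.
At stall, lift equals weight: L = W = m·g = 1460 × 9.81 = 14320 N.
V_stall = √(2W/(ρ·S·CL,max)) = √(2 × 14320 / (0.819 × 13 × 1.43))
V_stall = √1881 = 43.4 m/s

V_stall = 43.4 m/s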